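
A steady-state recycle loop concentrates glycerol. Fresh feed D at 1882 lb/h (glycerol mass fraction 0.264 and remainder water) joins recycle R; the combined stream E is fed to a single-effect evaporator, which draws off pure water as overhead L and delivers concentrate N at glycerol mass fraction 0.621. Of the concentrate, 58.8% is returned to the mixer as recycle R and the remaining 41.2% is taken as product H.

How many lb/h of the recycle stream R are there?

1142 lb/h

Overall glycerol balance (none leaves overhead): glycerol in fresh feed = glycerol in product, i.e. 1882×0.264 = (1−0.588)·N·0.621.
N = 496.85/(0.621×0.412) = 1941.9 lb/h.
Recycle R = 0.588×1941.9 = 1141.9 lb/h.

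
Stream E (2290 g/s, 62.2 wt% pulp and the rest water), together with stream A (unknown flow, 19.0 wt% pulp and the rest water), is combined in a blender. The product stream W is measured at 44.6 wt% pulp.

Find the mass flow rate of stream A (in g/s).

Let A be the unknown flow. Total out = 2290 + A.
pulp balance: 1424.4 + 0.190·A = 0.446·(2290 + A)
(0.190 − 0.446)·A = 0.446×2290 − 1424.4 = -403.04
A = -403.04 / -0.256 = 1574.4 g/s

1574 g/s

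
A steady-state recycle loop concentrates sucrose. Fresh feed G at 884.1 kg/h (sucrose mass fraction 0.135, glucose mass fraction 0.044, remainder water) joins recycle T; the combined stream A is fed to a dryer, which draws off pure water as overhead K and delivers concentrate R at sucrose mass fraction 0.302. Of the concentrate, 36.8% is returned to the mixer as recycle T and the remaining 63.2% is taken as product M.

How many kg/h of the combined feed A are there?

Overall sucrose balance (none leaves overhead): sucrose in fresh feed = sucrose in product, i.e. 884.1×0.135 = (1−0.368)·R·0.302.
R = 119.35/(0.302×0.632) = 625.33 kg/h.
Recycle T = 0.368×625.33 = 230.12 kg/h.
Combined feed A = 884.1 + 230.12 = 1114.2 kg/h.

1114 kg/h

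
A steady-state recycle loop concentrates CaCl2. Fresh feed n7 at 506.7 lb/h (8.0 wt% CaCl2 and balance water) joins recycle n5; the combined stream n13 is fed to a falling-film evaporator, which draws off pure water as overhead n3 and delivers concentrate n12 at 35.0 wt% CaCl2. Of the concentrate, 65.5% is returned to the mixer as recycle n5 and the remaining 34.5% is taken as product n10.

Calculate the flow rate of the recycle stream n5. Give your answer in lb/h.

Overall CaCl2 balance (none leaves overhead): CaCl2 in fresh feed = CaCl2 in product, i.e. 506.7×0.080 = (1−0.655)·n12·0.350.
n12 = 40.536/(0.350×0.345) = 335.7 lb/h.
Recycle n5 = 0.655×335.7 = 219.88 lb/h.

219.9 lb/h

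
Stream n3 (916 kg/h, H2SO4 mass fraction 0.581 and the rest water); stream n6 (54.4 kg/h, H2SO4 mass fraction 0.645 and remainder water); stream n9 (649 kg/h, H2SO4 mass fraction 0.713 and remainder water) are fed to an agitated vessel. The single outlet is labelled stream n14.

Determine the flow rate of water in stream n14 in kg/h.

water out = water in = 916×0.419 + 54.4×0.355 + 649×0.287 = 589.38 kg/h.

589.4 kg/h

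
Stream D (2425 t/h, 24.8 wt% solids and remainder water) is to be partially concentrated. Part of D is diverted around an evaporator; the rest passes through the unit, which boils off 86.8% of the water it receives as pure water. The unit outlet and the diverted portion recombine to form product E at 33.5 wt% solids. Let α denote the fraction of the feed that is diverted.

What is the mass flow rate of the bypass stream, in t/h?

All 2425×0.248 = 601.4 t/h of solids reaches E, so E = 601.4/0.335 = 1795.2 t/h and vapour = 629.78 t/h.
The evaporator receives (1−α)·2425 of feed at 0.752 water and removes 0.868 of that water:
0.868×0.752×(1−α)×2425 = 629.78
(1−α) = 629.78/1582.9 = 0.3979;  α = 0.6021.
Bypass flow = 0.6021×2425 = 1460.2 t/h.

1460 t/h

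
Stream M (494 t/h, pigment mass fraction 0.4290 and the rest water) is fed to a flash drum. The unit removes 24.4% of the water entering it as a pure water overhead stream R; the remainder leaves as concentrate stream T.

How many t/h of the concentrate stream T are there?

425.2 t/h

water entering = 494×0.571 = 282.07 t/h; overhead removed = 0.244×282.07 = 68.826 t/h.
Concentrate = 494 − 68.826 = 425.17 t/h.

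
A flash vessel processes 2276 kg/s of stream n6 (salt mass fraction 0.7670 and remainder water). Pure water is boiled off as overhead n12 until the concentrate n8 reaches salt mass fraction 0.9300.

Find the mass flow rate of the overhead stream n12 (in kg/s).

398.9 kg/s

salt is conserved: 2276×0.767 = 1745.7 kg/s all reports to the concentrate.
Concentrate = 1745.7/(target fraction) = 1877.1 kg/s.
Overhead = 2276 − 1877.1 = 398.91 kg/s.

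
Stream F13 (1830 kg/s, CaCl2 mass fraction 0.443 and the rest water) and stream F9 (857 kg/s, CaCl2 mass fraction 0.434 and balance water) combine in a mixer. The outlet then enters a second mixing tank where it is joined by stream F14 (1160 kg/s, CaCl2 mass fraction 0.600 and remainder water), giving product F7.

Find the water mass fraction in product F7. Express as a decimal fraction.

0.512

Overall, product flow = 3847 kg/s.
water in = 1830×0.557 + 857×0.566 + 1160×0.400 = 1968.4 kg/s.
water fraction in F7 = 0.512.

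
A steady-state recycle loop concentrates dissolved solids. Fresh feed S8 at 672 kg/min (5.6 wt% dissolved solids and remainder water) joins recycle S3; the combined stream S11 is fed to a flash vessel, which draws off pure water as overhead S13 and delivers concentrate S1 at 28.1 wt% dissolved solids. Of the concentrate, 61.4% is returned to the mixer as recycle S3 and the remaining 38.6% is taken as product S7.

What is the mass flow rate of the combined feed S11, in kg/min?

885 kg/min

Overall dissolved solids balance (none leaves overhead): dissolved solids in fresh feed = dissolved solids in product, i.e. 672×0.056 = (1−0.614)·S1·0.281.
S1 = 37.632/(0.281×0.386) = 346.95 kg/min.
Recycle S3 = 0.614×346.95 = 213.03 kg/min.
Combined feed S11 = 672 + 213.03 = 885.03 kg/min.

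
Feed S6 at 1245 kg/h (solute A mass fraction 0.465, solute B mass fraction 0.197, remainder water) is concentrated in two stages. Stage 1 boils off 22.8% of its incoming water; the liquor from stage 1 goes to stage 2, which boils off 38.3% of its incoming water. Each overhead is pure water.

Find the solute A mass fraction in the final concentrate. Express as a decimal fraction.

water in feed = 1245×0.338 = 420.81 kg/h.
After stage 1: water left = (1−0.228)×420.81 = 324.87; stream total = 1149.1 kg/h.
After stage 2: water left = (1−0.383)×324.87 = 200.44; final concentrate = 1024.6 kg/h.
solute A fraction = 578.93/1024.6 = 0.565.

0.565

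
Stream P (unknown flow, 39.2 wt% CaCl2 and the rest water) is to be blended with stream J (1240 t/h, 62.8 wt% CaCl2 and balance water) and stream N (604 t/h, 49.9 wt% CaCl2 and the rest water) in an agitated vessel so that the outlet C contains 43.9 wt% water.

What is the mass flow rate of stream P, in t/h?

270 t/h

Let P be the unknown flow. Total out = 1844 + P.
water balance: 763.88 + 0.608·P = 0.439·(1844 + P)
(0.608 − 0.439)·P = 0.439×1844 − 763.88 = 45.632
P = 45.632 / 0.169 = 270.01 t/h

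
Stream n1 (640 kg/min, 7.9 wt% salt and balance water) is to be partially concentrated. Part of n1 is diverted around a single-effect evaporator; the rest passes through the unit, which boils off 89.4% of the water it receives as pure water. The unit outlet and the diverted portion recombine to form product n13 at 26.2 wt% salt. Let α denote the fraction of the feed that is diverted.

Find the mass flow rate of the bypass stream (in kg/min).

97.08 kg/min

All 640×0.079 = 50.56 kg/min of salt reaches n13, so n13 = 50.56/0.262 = 192.98 kg/min and vapour = 447.02 kg/min.
The evaporator receives (1−α)·640 of feed at 0.921 water and removes 0.894 of that water:
0.894×0.921×(1−α)×640 = 447.02
(1−α) = 447.02/526.96 = 0.8483;  α = 0.1517.
Bypass flow = 0.1517×640 = 97.084 kg/min.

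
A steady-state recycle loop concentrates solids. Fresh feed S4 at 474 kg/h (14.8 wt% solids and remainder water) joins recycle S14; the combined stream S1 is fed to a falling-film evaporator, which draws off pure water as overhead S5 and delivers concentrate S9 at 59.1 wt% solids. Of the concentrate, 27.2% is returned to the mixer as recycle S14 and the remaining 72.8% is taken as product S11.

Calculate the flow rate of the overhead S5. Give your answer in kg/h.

Overall solids balance (none leaves overhead): solids in fresh feed = solids in product, i.e. 474×0.148 = (1−0.272)·S9·0.591.
S9 = 70.152/(0.591×0.728) = 163.05 kg/h.
Recycle S14 = 0.272×163.05 = 44.35 kg/h.
Combined feed S1 = 474 + 44.35 = 518.35 kg/h.
Overhead S5 = S1 − S9 = 518.35 − 163.05 = 355.3 kg/h.

355.3 kg/h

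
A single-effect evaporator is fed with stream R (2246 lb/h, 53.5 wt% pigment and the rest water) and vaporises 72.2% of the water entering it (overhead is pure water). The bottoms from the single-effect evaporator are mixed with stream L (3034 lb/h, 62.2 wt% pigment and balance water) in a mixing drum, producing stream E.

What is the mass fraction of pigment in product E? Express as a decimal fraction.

Vapour removed = 0.722×0.465×2246 = 754.05 lb/h; concentrate = 1492 lb/h.
pigment reaching the mixer = 1201.6 (from concentrate) + 3034×0.622 = 3088.8 lb/h.
Product flow = 1492 + 3034 = 4526 lb/h; pigment fraction = 0.682.

0.682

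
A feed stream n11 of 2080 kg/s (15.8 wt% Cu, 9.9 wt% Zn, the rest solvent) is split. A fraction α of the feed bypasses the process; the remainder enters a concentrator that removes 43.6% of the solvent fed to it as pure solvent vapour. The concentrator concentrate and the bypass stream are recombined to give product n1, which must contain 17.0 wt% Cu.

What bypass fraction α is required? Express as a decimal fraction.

0.782

All 2080×0.158 = 328.64 kg/s of Cu reaches n1, so n1 = 328.64/0.170 = 1933.2 kg/s and vapour = 146.82 kg/s.
The evaporator receives (1−α)·2080 of feed at 0.743 solvent and removes 0.436 of that solvent:
0.436×0.743×(1−α)×2080 = 146.82
(1−α) = 146.82/673.81 = 0.2179;  α = 0.7821.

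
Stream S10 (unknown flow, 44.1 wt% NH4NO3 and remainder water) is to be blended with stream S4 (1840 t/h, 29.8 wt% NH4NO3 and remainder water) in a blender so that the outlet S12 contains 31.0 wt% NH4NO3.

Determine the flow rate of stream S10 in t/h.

168.5 t/h

Let S10 be the unknown flow. Total out = 1840 + S10.
NH4NO3 balance: 548.32 + 0.441·S10 = 0.310·(1840 + S10)
(0.441 − 0.310)·S10 = 0.310×1840 − 548.32 = 22.08
S10 = 22.08 / 0.131 = 168.55 t/h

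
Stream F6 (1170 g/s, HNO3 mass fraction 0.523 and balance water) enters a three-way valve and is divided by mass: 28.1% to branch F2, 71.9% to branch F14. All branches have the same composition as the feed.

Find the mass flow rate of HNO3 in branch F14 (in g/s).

Branch F14 total = 0.719×1170 = 841.23 g/s.
HNO3 in F14 = 0.523×841.23 = 439.96 g/s.

440 g/s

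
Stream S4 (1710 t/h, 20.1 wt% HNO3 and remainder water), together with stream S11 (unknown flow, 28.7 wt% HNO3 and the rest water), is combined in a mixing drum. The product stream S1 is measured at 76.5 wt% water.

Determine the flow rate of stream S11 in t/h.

1118 t/h

Let S11 be the unknown flow. Total out = 1710 + S11.
water balance: 1366.3 + 0.713·S11 = 0.765·(1710 + S11)
(0.713 − 0.765)·S11 = 0.765×1710 − 1366.3 = -58.14
S11 = -58.14 / -0.052 = 1118.1 t/h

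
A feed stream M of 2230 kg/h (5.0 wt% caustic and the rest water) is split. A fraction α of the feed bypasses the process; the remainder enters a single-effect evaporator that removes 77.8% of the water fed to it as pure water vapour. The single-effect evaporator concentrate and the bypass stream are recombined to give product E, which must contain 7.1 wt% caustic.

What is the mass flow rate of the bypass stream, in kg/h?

All 2230×0.050 = 111.5 kg/h of caustic reaches E, so E = 111.5/0.071 = 1570.4 kg/h and vapour = 659.58 kg/h.
The evaporator receives (1−α)·2230 of feed at 0.950 water and removes 0.778 of that water:
0.778×0.950×(1−α)×2230 = 659.58
(1−α) = 659.58/1648.2 = 0.4002;  α = 0.5998.
Bypass flow = 0.5998×2230 = 1337.6 kg/h.

1338 kg/h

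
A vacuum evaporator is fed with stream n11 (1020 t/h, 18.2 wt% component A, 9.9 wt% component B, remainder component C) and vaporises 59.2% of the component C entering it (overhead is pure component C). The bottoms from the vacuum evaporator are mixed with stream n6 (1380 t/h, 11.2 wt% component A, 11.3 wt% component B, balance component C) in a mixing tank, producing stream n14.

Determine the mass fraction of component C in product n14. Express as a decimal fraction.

Vapour removed = 0.592×0.719×1020 = 434.16 t/h; concentrate = 585.84 t/h.
component C reaching the mixer = 299.22 (from concentrate) + 1380×0.775 = 1368.7 t/h.
Product flow = 585.84 + 1380 = 1965.8 t/h; component C fraction = 0.6963.

0.6963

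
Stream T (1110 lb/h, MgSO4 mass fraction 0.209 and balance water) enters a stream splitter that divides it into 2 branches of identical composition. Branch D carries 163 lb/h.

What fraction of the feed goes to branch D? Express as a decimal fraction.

0.147

Fraction to D = 163/1110 = 0.1468.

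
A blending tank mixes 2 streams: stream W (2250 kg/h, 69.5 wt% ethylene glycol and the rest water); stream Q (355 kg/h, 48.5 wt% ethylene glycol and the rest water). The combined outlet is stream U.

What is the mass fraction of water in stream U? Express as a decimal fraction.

0.334

Total flow out = 2250 + 355 = 2605 kg/h.
water in = 2250×0.305 + 355×0.515 = 869.08 kg/h.
water mass fraction in U = 869.08/2605 = 0.334.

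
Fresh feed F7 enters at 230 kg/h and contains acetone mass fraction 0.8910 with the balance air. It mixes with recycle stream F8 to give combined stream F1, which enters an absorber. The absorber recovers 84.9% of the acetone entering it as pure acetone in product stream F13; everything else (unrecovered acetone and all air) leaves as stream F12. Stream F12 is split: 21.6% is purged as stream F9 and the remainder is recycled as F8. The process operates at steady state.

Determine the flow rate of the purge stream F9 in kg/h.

32.65 kg/h

air enters only via F7 and leaves only via the purge: 230×0.109 = 0.216×(air in F12), and the absorber passes all air, so air in F1 = air in F12 = 116.06 kg/h.
acetone in F1: m_A = 230×0.891 + (1−0.216)·(1−0.849)·m_A, so m_A = 204.93/0.8816 = 232.45 kg/h.
F12 = (1−0.849)×232.45 + 116.06 = 151.16 kg/h.
Purge F9 = 0.216×151.16 = 32.652 kg/h.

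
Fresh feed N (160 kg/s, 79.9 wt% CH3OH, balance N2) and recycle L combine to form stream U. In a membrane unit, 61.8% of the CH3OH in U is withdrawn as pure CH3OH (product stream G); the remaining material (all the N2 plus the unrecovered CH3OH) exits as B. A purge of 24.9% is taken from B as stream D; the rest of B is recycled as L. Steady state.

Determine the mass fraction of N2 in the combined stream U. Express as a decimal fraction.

0.419

N2 enters only via N and leaves only via the purge: 160×0.201 = 0.249×(N2 in B), and the membrane unit passes all N2, so N2 in U = N2 in B = 129.16 kg/s.
CH3OH in U: m_A = 160×0.799 + (1−0.249)·(1−0.618)·m_A, so m_A = 127.84/0.7131 = 179.27 kg/s.
U = 179.27 + 129.16 = 308.43 kg/s.
N2 fraction in U = 129.16/308.43 = 0.419.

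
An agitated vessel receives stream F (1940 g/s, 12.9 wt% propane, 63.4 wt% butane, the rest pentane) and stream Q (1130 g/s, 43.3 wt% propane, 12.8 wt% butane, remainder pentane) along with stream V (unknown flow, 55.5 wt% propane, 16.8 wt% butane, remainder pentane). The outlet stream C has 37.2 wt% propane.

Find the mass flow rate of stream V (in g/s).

Let V be the unknown flow. Total out = 3070 + V.
propane balance: 739.55 + 0.555·V = 0.372·(3070 + V)
(0.555 − 0.372)·V = 0.372×3070 − 739.55 = 402.49
V = 402.49 / 0.183 = 2199.4 g/s

2199 g/s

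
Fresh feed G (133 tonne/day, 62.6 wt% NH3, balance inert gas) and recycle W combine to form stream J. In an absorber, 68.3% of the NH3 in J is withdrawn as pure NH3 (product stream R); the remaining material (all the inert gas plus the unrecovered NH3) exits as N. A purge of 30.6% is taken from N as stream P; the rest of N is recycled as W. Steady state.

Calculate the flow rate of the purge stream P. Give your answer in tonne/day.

60.1 tonne/day

inert gas enters only via G and leaves only via the purge: 133×0.374 = 0.306×(inert gas in N), and the absorber passes all inert gas, so inert gas in J = inert gas in N = 162.56 tonne/day.
NH3 in J: m_A = 133×0.626 + (1−0.306)·(1−0.683)·m_A, so m_A = 83.258/0.7800 = 106.74 tonne/day.
N = (1−0.683)×106.74 + 162.56 = 196.39 tonne/day.
Purge P = 0.306×196.39 = 60.096 tonne/day.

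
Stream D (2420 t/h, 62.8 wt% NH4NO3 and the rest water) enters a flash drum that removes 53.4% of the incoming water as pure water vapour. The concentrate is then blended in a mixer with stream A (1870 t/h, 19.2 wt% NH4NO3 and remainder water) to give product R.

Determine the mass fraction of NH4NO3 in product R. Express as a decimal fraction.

0.493

Vapour removed = 0.534×0.372×2420 = 480.73 t/h; concentrate = 1939.3 t/h.
NH4NO3 reaching the mixer = 1519.8 (from concentrate) + 1870×0.192 = 1878.8 t/h.
Product flow = 1939.3 + 1870 = 3809.3 t/h; NH4NO3 fraction = 0.493.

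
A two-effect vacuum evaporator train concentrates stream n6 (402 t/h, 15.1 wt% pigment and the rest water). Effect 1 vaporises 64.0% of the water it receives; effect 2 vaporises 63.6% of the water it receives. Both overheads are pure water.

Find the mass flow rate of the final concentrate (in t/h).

water in feed = 402×0.849 = 341.3 t/h.
After stage 1: water left = (1−0.640)×341.3 = 122.87; stream total = 183.57 t/h.
After stage 2: water left = (1−0.636)×122.87 = 44.724; final concentrate = 105.43 t/h.

105.4 t/h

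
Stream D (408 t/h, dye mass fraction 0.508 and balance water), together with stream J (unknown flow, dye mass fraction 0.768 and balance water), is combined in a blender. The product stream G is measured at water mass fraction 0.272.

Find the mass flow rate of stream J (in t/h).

2244 t/h

Let J be the unknown flow. Total out = 408 + J.
water balance: 200.74 + 0.232·J = 0.272·(408 + J)
(0.232 − 0.272)·J = 0.272×408 − 200.74 = -89.76
J = -89.76 / -0.040 = 2244 t/h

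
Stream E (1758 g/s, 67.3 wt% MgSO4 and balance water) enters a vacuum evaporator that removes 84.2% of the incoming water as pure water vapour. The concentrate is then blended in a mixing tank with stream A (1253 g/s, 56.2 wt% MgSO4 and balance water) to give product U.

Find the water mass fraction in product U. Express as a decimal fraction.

0.253

Vapour removed = 0.842×0.327×1758 = 484.04 g/s; concentrate = 1274 g/s.
water reaching the mixer = 90.829 (from concentrate) + 1253×0.438 = 639.64 g/s.
Product flow = 1274 + 1253 = 2527 g/s; water fraction = 0.253.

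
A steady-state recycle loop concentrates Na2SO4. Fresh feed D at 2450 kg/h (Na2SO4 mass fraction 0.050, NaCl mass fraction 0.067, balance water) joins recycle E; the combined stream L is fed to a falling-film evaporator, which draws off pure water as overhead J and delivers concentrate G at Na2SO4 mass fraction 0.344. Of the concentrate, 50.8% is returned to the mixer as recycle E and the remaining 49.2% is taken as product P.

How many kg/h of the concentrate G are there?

723.8 kg/h

Overall Na2SO4 balance (none leaves overhead): Na2SO4 in fresh feed = Na2SO4 in product, i.e. 2450×0.050 = (1−0.508)·G·0.344.
G = 122.5/(0.344×0.492) = 723.79 kg/h.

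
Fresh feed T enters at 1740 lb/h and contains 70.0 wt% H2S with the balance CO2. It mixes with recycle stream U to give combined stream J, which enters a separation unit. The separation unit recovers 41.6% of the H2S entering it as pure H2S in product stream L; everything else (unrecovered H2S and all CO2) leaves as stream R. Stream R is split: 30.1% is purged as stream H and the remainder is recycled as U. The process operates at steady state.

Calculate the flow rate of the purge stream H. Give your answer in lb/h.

CO2 enters only via T and leaves only via the purge: 1740×0.300 = 0.301×(CO2 in R), and the separation unit passes all CO2, so CO2 in J = CO2 in R = 1734.2 lb/h.
H2S in J: m_A = 1740×0.700 + (1−0.301)·(1−0.416)·m_A, so m_A = 1218/0.5918 = 2058.2 lb/h.
R = (1−0.416)×2058.2 + 1734.2 = 2936.2 lb/h.
Purge H = 0.301×2936.2 = 883.8 lb/h.

883.8 lb/h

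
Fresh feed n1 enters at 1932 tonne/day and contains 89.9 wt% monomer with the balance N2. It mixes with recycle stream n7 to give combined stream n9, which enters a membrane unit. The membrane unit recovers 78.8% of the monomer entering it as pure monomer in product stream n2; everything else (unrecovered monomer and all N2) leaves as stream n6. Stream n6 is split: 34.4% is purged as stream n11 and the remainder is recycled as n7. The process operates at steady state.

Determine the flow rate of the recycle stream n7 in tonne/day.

N2 enters only via n1 and leaves only via the purge: 1932×0.101 = 0.344×(N2 in n6), and the membrane unit passes all N2, so N2 in n9 = N2 in n6 = 567.24 tonne/day.
monomer in n9: m_A = 1932×0.899 + (1−0.344)·(1−0.788)·m_A, so m_A = 1736.9/0.8609 = 2017.4 tonne/day.
n6 = (1−0.788)×2017.4 + 567.24 = 994.94 tonne/day.
Recycle n7 = (1−0.344)×994.94 = 652.68 tonne/day.

652.7 tonne/day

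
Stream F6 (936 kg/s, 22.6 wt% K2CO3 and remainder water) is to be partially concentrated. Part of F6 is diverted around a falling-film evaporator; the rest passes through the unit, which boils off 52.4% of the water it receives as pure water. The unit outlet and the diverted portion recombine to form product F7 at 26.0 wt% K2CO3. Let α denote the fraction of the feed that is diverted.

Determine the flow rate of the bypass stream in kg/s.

634.2 kg/s

All 936×0.226 = 211.54 kg/s of K2CO3 reaches F7, so F7 = 211.54/0.260 = 813.6 kg/s and vapour = 122.4 kg/s.
The evaporator receives (1−α)·936 of feed at 0.774 water and removes 0.524 of that water:
0.524×0.774×(1−α)×936 = 122.4
(1−α) = 122.4/379.62 = 0.3224;  α = 0.6776.
Bypass flow = 0.6776×936 = 634.21 kg/s.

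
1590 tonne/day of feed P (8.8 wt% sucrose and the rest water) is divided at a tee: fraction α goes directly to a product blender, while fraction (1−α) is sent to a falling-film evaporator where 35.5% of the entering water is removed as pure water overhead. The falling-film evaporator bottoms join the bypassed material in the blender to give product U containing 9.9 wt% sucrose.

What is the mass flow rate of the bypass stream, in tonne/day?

1044 tonne/day

All 1590×0.088 = 139.92 tonne/day of sucrose reaches U, so U = 139.92/0.099 = 1413.3 tonne/day and vapour = 176.67 tonne/day.
The evaporator receives (1−α)·1590 of feed at 0.912 water and removes 0.355 of that water:
0.355×0.912×(1−α)×1590 = 176.67
(1−α) = 176.67/514.78 = 0.3432;  α = 0.6568.
Bypass flow = 0.6568×1590 = 1044.3 tonne/day.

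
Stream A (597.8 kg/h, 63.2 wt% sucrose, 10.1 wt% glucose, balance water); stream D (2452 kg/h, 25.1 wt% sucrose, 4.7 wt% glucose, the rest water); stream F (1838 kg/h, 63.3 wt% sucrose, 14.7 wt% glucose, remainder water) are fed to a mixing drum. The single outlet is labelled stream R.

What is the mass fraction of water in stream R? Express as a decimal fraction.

Total flow out = 597.8 + 2452 + 1838 = 4887.8 kg/h.
water in = 597.8×0.267 + 2452×0.702 + 1838×0.220 = 2285.3 kg/h.
water mass fraction in R = 2285.3/4887.8 = 0.4675.

0.4675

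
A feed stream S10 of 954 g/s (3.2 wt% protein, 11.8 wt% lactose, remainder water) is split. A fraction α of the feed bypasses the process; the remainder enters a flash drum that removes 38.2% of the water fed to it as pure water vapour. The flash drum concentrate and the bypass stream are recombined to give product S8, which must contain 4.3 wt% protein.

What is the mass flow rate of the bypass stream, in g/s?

All 954×0.032 = 30.528 g/s of protein reaches S8, so S8 = 30.528/0.043 = 709.95 g/s and vapour = 244.05 g/s.
The evaporator receives (1−α)·954 of feed at 0.850 water and removes 0.382 of that water:
0.382×0.850×(1−α)×954 = 244.05
(1−α) = 244.05/309.76 = 0.7878;  α = 0.2122.
Bypass flow = 0.2122×954 = 202.39 g/s.

202.4 g/s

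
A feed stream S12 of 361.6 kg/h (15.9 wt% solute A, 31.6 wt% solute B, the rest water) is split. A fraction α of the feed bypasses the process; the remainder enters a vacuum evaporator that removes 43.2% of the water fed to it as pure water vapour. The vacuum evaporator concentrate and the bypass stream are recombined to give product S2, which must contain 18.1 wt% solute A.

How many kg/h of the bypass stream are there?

All 361.6×0.159 = 57.494 kg/h of solute A reaches S2, so S2 = 57.494/0.181 = 317.65 kg/h and vapour = 43.951 kg/h.
The evaporator receives (1−α)·361.6 of feed at 0.525 water and removes 0.432 of that water:
0.432×0.525×(1−α)×361.6 = 43.951
(1−α) = 43.951/82.011 = 0.5359;  α = 0.4641.
Bypass flow = 0.4641×361.6 = 167.81 kg/h.

167.8 kg/h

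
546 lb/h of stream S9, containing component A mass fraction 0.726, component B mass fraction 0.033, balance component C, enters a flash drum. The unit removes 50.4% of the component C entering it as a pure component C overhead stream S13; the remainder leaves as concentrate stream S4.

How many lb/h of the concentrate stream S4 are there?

479.7 lb/h

component C entering = 546×0.241 = 131.59 lb/h; overhead removed = 0.504×131.59 = 66.319 lb/h.
Concentrate = 546 − 66.319 = 479.68 lb/h.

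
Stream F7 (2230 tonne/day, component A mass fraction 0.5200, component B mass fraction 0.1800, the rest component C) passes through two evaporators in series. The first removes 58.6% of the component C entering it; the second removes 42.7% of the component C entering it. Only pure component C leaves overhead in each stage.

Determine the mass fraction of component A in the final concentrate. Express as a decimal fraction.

0.6743

component C in feed = 2230×0.300 = 669 tonne/day.
After stage 1: component C left = (1−0.586)×669 = 276.97; stream total = 1838 tonne/day.
After stage 2: component C left = (1−0.427)×276.97 = 158.7; final concentrate = 1719.7 tonne/day.
component A fraction = 1159.6/1719.7 = 0.6743.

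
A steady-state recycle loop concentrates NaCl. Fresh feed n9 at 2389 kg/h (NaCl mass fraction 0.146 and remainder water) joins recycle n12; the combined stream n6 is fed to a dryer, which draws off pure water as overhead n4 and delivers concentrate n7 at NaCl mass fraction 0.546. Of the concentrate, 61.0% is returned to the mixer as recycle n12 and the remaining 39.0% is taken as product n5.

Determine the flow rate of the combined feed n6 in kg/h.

3388 kg/h

Overall NaCl balance (none leaves overhead): NaCl in fresh feed = NaCl in product, i.e. 2389×0.146 = (1−0.610)·n7·0.546.
n7 = 348.79/(0.546×0.390) = 1638 kg/h.
Recycle n12 = 0.610×1638 = 999.18 kg/h.
Combined feed n6 = 2389 + 999.18 = 3388.2 kg/h.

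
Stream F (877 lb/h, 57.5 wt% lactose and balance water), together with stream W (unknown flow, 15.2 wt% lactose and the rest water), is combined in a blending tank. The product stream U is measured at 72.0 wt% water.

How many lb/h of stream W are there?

Let W be the unknown flow. Total out = 877 + W.
water balance: 372.72 + 0.848·W = 0.720·(877 + W)
(0.848 − 0.720)·W = 0.720×877 − 372.72 = 258.71
W = 258.71 / 0.128 = 2021.2 lb/h

2021 lb/h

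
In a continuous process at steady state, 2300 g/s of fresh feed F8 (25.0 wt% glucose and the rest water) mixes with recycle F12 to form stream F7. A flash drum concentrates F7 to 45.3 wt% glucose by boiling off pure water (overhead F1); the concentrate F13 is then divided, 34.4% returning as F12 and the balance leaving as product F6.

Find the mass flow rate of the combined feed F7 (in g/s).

2966 g/s

Overall glucose balance (none leaves overhead): glucose in fresh feed = glucose in product, i.e. 2300×0.250 = (1−0.344)·F13·0.453.
F13 = 575/(0.453×0.656) = 1934.9 g/s.
Recycle F12 = 0.344×1934.9 = 665.62 g/s.
Combined feed F7 = 2300 + 665.62 = 2965.6 g/s.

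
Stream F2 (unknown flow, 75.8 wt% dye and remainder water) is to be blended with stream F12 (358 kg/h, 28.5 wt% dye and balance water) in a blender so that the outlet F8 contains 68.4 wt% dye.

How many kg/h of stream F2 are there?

1930 kg/h

Let F2 be the unknown flow. Total out = 358 + F2.
dye balance: 102.03 + 0.758·F2 = 0.684·(358 + F2)
(0.758 − 0.684)·F2 = 0.684×358 − 102.03 = 142.84
F2 = 142.84 / 0.074 = 1930.3 kg/h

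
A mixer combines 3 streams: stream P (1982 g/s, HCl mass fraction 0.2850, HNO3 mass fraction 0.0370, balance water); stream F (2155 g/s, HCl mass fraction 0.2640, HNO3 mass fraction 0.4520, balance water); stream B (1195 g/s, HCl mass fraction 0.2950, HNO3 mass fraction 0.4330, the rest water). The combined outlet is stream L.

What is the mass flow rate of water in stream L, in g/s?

water out = water in = 1982×0.678 + 2155×0.284 + 1195×0.272 = 2280.9 g/s.

2281 g/s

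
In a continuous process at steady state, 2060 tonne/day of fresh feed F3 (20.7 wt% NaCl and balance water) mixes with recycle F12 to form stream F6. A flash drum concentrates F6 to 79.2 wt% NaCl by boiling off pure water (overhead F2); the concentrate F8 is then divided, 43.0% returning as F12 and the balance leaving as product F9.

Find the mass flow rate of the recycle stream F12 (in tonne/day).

Overall NaCl balance (none leaves overhead): NaCl in fresh feed = NaCl in product, i.e. 2060×0.207 = (1−0.430)·F8·0.792.
F8 = 426.42/(0.792×0.570) = 944.58 tonne/day.
Recycle F12 = 0.430×944.58 = 406.17 tonne/day.

406.2 tonne/day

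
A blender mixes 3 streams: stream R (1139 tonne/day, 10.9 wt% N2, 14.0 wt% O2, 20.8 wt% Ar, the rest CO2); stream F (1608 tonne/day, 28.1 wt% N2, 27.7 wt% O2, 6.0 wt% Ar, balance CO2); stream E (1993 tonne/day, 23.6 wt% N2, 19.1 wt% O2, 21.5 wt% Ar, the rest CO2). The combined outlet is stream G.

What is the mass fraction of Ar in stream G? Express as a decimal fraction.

Total flow out = 1139 + 1608 + 1993 = 4740 tonne/day.
Ar in = 1139×0.208 + 1608×0.060 + 1993×0.215 = 761.89 tonne/day.
Ar mass fraction in G = 761.89/4740 = 0.161.

0.161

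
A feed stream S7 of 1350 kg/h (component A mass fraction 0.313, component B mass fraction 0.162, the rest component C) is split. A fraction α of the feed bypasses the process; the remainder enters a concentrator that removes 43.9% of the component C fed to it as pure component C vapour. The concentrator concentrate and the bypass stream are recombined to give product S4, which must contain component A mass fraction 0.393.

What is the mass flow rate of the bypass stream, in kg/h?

157.6 kg/h

All 1350×0.313 = 422.55 kg/h of component A reaches S4, so S4 = 422.55/0.393 = 1075.2 kg/h and vapour = 274.81 kg/h.
The evaporator receives (1−α)·1350 of feed at 0.525 component C and removes 0.439 of that component C:
0.439×0.525×(1−α)×1350 = 274.81
(1−α) = 274.81/311.14 = 0.8832;  α = 0.1168.
Bypass flow = 0.1168×1350 = 157.64 kg/h.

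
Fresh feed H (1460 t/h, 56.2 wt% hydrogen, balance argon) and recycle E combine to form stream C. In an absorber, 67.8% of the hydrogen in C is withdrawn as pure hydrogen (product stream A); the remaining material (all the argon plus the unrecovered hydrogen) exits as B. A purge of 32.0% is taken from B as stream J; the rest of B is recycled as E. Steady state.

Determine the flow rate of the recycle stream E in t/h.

1589 t/h

argon enters only via H and leaves only via the purge: 1460×0.438 = 0.320×(argon in B), and the absorber passes all argon, so argon in C = argon in B = 1998.4 t/h.
hydrogen in C: m_A = 1460×0.562 + (1−0.320)·(1−0.678)·m_A, so m_A = 820.52/0.7810 = 1050.5 t/h.
B = (1−0.678)×1050.5 + 1998.4 = 2336.7 t/h.
Recycle E = (1−0.320)×2336.7 = 1588.9 t/h.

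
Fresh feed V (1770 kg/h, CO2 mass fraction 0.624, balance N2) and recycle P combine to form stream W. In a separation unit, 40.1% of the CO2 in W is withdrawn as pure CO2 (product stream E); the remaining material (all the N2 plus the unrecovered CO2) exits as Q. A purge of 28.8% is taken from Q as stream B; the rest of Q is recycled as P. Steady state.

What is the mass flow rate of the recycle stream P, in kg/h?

N2 enters only via V and leaves only via the purge: 1770×0.376 = 0.288×(N2 in Q), and the separation unit passes all N2, so N2 in W = N2 in Q = 2310.8 kg/h.
CO2 in W: m_A = 1770×0.624 + (1−0.288)·(1−0.401)·m_A, so m_A = 1104.5/0.5735 = 1925.8 kg/h.
Q = (1−0.401)×1925.8 + 2310.8 = 3464.4 kg/h.
Recycle P = (1−0.288)×3464.4 = 2466.7 kg/h.

2467 kg/h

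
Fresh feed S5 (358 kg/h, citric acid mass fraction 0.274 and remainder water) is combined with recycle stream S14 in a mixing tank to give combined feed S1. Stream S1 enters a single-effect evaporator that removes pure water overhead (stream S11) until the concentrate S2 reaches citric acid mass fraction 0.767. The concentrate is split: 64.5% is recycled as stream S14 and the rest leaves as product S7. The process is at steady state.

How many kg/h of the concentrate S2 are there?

360.3 kg/h

Overall citric acid balance (none leaves overhead): citric acid in fresh feed = citric acid in product, i.e. 358×0.274 = (1−0.645)·S2·0.767.
S2 = 98.092/(0.767×0.355) = 360.25 kg/h.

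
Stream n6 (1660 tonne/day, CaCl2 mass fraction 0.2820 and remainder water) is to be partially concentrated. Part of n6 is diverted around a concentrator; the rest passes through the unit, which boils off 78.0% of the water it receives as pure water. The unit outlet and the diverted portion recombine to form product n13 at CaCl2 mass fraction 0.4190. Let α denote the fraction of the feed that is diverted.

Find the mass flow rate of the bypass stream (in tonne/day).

690.8 tonne/day

All 1660×0.282 = 468.12 tonne/day of CaCl2 reaches n13, so n13 = 468.12/0.419 = 1117.2 tonne/day and vapour = 542.77 tonne/day.
The evaporator receives (1−α)·1660 of feed at 0.718 water and removes 0.780 of that water:
0.780×0.718×(1−α)×1660 = 542.77
(1−α) = 542.77/929.67 = 0.5838;  α = 0.4162.
Bypass flow = 0.4162×1660 = 690.84 tonne/day.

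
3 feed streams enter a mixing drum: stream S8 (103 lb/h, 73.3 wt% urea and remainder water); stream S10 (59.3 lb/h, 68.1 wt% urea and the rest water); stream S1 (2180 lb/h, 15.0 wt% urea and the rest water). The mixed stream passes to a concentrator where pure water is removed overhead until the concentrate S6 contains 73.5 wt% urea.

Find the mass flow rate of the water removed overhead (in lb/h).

1740 lb/h

urea entering = 103×0.733 + 59.3×0.681 + 2180×0.150 = 442.88 lb/h.
All urea reports to S6, so S6 = 442.88/0.735 = 602.56 lb/h.
Total feed = 2342.3 lb/h; overhead = 2342.3 − 602.56 = 1739.7 lb/h.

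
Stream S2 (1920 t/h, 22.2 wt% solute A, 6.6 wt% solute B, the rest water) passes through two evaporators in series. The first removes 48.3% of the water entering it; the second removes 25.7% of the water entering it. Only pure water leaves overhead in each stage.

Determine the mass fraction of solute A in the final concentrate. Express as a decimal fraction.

0.395

water in feed = 1920×0.712 = 1367 t/h.
After stage 1: water left = (1−0.483)×1367 = 706.76; stream total = 1259.7 t/h.
After stage 2: water left = (1−0.257)×706.76 = 525.12; final concentrate = 1078.1 t/h.
solute A fraction = 426.24/1078.1 = 0.395.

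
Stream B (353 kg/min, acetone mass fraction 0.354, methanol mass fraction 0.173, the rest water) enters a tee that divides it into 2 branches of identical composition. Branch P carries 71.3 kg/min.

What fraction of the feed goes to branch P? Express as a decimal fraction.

Fraction to P = 71.3/353 = 0.2020.

0.202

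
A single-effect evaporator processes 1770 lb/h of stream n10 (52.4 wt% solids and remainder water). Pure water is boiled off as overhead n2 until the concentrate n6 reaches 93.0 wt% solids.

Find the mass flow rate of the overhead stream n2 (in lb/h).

772.7 lb/h

solids is conserved: 1770×0.524 = 927.48 lb/h all reports to the concentrate.
Concentrate = 927.48/(target fraction) = 997.29 lb/h.
Overhead = 1770 − 997.29 = 772.71 lb/h.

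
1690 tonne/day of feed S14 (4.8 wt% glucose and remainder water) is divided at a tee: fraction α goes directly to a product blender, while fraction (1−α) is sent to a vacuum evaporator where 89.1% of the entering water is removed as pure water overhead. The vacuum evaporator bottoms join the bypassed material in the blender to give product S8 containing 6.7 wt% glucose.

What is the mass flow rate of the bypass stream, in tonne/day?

1125 tonne/day

All 1690×0.048 = 81.12 tonne/day of glucose reaches S8, so S8 = 81.12/0.067 = 1210.7 tonne/day and vapour = 479.25 tonne/day.
The evaporator receives (1−α)·1690 of feed at 0.952 water and removes 0.891 of that water:
0.891×0.952×(1−α)×1690 = 479.25
(1−α) = 479.25/1433.5 = 0.3343;  α = 0.6657.
Bypass flow = 0.6657×1690 = 1125 tonne/day.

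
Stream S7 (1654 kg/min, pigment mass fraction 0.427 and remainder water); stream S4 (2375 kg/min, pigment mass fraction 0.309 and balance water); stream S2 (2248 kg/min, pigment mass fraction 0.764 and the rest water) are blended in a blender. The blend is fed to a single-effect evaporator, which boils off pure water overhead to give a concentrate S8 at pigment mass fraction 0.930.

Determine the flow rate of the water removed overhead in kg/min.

2882 kg/min

pigment entering = 1654×0.427 + 2375×0.309 + 2248×0.764 = 3157.6 kg/min.
All pigment reports to S8, so S8 = 3157.6/0.930 = 3395.3 kg/min.
Total feed = 6277 kg/min; overhead = 6277 − 3395.3 = 2881.7 kg/min.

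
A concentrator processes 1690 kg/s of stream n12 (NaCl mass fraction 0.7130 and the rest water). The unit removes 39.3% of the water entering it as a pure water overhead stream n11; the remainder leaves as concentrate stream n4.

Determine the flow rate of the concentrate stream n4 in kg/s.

water entering = 1690×0.287 = 485.03 kg/s; overhead removed = 0.393×485.03 = 190.62 kg/s.
Concentrate = 1690 − 190.62 = 1499.4 kg/s.

1499 kg/s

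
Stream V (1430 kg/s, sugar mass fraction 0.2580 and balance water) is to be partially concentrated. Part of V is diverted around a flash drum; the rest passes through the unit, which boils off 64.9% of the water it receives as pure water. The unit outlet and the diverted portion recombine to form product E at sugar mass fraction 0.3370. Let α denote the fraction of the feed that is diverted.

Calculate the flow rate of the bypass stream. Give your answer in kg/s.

733.9 kg/s

All 1430×0.258 = 368.94 kg/s of sugar reaches E, so E = 368.94/0.337 = 1094.8 kg/s and vapour = 335.22 kg/s.
The evaporator receives (1−α)·1430 of feed at 0.742 water and removes 0.649 of that water:
0.649×0.742×(1−α)×1430 = 335.22
(1−α) = 335.22/688.63 = 0.4868;  α = 0.5132.
Bypass flow = 0.5132×1430 = 733.88 kg/s.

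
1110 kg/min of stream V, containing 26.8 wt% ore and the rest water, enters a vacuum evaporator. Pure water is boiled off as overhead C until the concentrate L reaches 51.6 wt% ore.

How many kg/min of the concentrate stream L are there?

ore is conserved: 1110×0.268 = 297.48 kg/min all reports to the concentrate.
Concentrate = 297.48/(target fraction) = 576.51 kg/min.

576.5 kg/min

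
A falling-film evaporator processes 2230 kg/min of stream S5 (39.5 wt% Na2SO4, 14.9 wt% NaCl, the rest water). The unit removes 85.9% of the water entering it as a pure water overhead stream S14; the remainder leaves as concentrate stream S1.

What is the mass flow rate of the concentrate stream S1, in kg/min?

1357 kg/min

water entering = 2230×0.456 = 1016.9 kg/min; overhead removed = 0.859×1016.9 = 873.5 kg/min.
Concentrate = 2230 − 873.5 = 1356.5 kg/min.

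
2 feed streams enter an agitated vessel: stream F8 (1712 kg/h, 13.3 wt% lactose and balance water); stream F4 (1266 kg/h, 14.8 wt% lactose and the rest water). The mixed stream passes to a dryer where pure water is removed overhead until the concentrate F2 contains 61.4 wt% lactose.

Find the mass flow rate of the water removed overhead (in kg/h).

lactose entering = 1712×0.133 + 1266×0.148 = 415.06 kg/h.
All lactose reports to F2, so F2 = 415.06/0.614 = 676 kg/h.
Total feed = 2978 kg/h; overhead = 2978 − 676 = 2302 kg/h.

2302 kg/h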